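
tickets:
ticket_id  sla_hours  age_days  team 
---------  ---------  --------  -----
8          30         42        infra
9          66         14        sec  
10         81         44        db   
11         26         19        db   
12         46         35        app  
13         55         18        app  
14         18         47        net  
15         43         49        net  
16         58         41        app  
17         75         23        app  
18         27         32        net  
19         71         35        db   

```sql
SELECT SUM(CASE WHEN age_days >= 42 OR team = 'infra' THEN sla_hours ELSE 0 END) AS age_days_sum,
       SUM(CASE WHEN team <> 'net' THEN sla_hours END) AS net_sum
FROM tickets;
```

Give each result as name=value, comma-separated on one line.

age_days_sum=172, net_sum=508

[age_days_sum: age_days >= 42 OR team = 'infra']
ticket_id=8: ✓ → 30
ticket_id=9: ✗
ticket_id=10: ✓ → 81
ticket_id=11: ✗
ticket_id=12: ✗
ticket_id=13: ✗
ticket_id=14: ✓ → 18
ticket_id=15: ✓ → 43
ticket_id=16: ✗
ticket_id=17: ✗
ticket_id=18: ✗
ticket_id=19: ✗
age_days_sum = 30 + 81 + 18 + 43 = 172
—
[net_sum: team <> 'net']
ticket_id=8: ✓ → 30
ticket_id=9: ✓ → 66
ticket_id=10: ✓ → 81
ticket_id=11: ✓ → 26
ticket_id=12: ✓ → 46
ticket_id=13: ✓ → 55
ticket_id=14: ✗
ticket_id=15: ✗
ticket_id=16: ✓ → 58
ticket_id=17: ✓ → 75
ticket_id=18: ✗
ticket_id=19: ✓ → 71
net_sum = 30 + 66 + 81 + 26 + 46 + 55 + 58 + 75 + 71 = 508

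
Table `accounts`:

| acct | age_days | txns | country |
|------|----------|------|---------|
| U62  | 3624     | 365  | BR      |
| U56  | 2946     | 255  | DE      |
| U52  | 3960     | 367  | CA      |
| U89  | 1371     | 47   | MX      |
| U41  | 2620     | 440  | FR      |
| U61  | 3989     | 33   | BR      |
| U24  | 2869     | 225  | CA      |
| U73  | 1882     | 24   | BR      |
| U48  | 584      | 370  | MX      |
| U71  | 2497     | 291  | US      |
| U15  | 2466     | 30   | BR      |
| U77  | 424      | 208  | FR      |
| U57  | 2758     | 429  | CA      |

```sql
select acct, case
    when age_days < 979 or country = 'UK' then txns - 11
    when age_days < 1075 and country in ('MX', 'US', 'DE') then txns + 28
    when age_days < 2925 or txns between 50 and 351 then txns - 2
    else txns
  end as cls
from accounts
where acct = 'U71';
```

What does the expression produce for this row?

289

acct = U71: age_days=2497, txns=291, country=US.
age_days < 979 or country = 'UK' → false
age_days < 1075 and country in ('MX', 'US', 'DE') → false
age_days < 2925 or txns between 50 and 351 → true → 289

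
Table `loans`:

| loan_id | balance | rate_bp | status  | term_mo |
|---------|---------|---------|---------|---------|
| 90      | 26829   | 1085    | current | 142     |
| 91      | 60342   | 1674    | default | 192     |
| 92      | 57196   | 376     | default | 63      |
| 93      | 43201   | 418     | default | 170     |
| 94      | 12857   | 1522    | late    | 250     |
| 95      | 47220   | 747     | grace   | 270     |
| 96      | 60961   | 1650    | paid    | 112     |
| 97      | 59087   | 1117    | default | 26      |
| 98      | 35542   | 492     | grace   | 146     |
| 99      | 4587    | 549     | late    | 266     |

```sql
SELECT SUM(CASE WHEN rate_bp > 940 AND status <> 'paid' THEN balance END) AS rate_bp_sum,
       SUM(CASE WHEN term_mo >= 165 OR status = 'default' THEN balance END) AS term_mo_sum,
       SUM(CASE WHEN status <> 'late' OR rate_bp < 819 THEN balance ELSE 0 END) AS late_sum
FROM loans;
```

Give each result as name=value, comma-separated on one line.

[rate_bp_sum: rate_bp > 940 AND status <> 'paid']
loan_id=90: ✓ → 26829
loan_id=91: ✓ → 60342
loan_id=92: ✗
loan_id=93: ✗
loan_id=94: ✓ → 12857
loan_id=95: ✗
loan_id=96: ✗
loan_id=97: ✓ → 59087
loan_id=98: ✗
loan_id=99: ✗
rate_bp_sum = 26829 + 60342 + 12857 + 59087 = 159115
—
[term_mo_sum: term_mo >= 165 OR status = 'default']
loan_id=90: ✗
loan_id=91: ✓ → 60342
loan_id=92: ✓ → 57196
loan_id=93: ✓ → 43201
loan_id=94: ✓ → 12857
loan_id=95: ✓ → 47220
loan_id=96: ✗
loan_id=97: ✓ → 59087
loan_id=98: ✗
loan_id=99: ✓ → 4587
term_mo_sum = 60342 + 57196 + 43201 + 12857 + 47220 + 59087 + 4587 = 284490
—
[late_sum: status <> 'late' OR rate_bp < 819]
loan_id=90: ✓ → 26829
loan_id=91: ✓ → 60342
loan_id=92: ✓ → 57196
loan_id=93: ✓ → 43201
loan_id=94: ✗
loan_id=95: ✓ → 47220
loan_id=96: ✓ → 60961
loan_id=97: ✓ → 59087
loan_id=98: ✓ → 35542
loan_id=99: ✓ → 4587
late_sum = 26829 + 60342 + 57196 + 43201 + 47220 + 60961 + 59087 + 35542 + 4587 = 394965

rate_bp_sum=159115, term_mo_sum=284490, late_sum=394965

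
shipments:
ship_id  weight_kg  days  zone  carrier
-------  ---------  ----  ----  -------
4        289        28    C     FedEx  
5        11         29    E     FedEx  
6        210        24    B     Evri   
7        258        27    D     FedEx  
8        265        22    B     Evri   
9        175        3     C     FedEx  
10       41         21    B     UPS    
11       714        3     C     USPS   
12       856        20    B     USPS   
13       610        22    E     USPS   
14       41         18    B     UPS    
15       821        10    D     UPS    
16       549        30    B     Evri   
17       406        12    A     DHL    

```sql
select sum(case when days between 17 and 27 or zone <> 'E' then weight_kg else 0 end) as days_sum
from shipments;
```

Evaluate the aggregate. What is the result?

5235

ship_id=4: ✓ → 289
ship_id=5: ✗
ship_id=6: ✓ → 210
ship_id=7: ✓ → 258
ship_id=8: ✓ → 265
ship_id=9: ✓ → 175
ship_id=10: ✓ → 41
ship_id=11: ✓ → 714
ship_id=12: ✓ → 856
ship_id=13: ✓ → 610
ship_id=14: ✓ → 41
ship_id=15: ✓ → 821
ship_id=16: ✓ → 549
ship_id=17: ✓ → 406
days_sum = 289 + 210 + 258 + 265 + 175 + 41 + 714 + 856 + 610 + 41 + 821 + 549 + 406 = 5235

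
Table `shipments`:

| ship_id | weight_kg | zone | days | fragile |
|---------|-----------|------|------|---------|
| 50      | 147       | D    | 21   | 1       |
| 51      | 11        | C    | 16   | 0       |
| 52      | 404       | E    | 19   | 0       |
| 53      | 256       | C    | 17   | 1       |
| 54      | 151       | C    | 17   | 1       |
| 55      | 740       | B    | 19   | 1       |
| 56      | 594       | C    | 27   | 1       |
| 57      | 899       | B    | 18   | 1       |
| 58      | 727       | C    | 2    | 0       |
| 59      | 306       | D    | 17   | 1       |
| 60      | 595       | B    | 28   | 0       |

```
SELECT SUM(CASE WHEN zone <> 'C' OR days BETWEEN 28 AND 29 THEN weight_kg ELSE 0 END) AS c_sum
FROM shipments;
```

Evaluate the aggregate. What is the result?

3091

ship_id=50: ✓ → 147
ship_id=51: ✗
ship_id=52: ✓ → 404
ship_id=53: ✗
ship_id=54: ✗
ship_id=55: ✓ → 740
ship_id=56: ✗
ship_id=57: ✓ → 899
ship_id=58: ✗
ship_id=59: ✓ → 306
ship_id=60: ✓ → 595
c_sum = 147 + 404 + 740 + 899 + 306 + 595 = 3091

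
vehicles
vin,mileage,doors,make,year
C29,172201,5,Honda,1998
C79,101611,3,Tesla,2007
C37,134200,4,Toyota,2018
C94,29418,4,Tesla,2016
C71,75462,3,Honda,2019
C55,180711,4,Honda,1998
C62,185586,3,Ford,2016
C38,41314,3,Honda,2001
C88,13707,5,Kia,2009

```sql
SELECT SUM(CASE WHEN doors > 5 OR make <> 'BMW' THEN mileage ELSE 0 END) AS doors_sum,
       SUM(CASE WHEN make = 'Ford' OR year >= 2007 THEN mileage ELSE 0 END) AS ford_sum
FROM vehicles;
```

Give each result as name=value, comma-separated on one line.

doors_sum=934210, ford_sum=539984

[doors_sum: doors > 5 OR make <> 'BMW']
vin=C29: ✓ → 172201
vin=C79: ✓ → 101611
vin=C37: ✓ → 134200
vin=C94: ✓ → 29418
vin=C71: ✓ → 75462
vin=C55: ✓ → 180711
vin=C62: ✓ → 185586
vin=C38: ✓ → 41314
vin=C88: ✓ → 13707
doors_sum = 172201 + 101611 + 134200 + 29418 + 75462 + 180711 + 185586 + 41314 + 13707 = 934210
—
[ford_sum: make = 'Ford' OR year >= 2007]
vin=C29: ✗
vin=C79: ✓ → 101611
vin=C37: ✓ → 134200
vin=C94: ✓ → 29418
vin=C71: ✓ → 75462
vin=C55: ✗
vin=C62: ✓ → 185586
vin=C38: ✗
vin=C88: ✓ → 13707
ford_sum = 101611 + 134200 + 29418 + 75462 + 185586 + 13707 = 539984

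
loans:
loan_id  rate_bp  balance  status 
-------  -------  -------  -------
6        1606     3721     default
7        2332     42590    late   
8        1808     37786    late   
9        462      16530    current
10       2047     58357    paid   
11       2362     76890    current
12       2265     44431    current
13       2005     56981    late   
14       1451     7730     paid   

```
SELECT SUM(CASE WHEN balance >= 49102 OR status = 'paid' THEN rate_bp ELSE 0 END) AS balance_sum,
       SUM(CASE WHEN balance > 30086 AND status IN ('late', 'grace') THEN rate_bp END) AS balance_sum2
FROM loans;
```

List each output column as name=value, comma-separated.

[balance_sum: balance >= 49102 OR status = 'paid']
loan_id=6: ✗
loan_id=7: ✗
loan_id=8: ✗
loan_id=9: ✗
loan_id=10: ✓ → 2047
loan_id=11: ✓ → 2362
loan_id=12: ✗
loan_id=13: ✓ → 2005
loan_id=14: ✓ → 1451
balance_sum = 2047 + 2362 + 2005 + 1451 = 7865
—
[balance_sum2: balance > 30086 AND status IN ('late', 'grace')]
loan_id=6: ✗
loan_id=7: ✓ → 2332
loan_id=8: ✓ → 1808
loan_id=9: ✗
loan_id=10: ✗
loan_id=11: ✗
loan_id=12: ✗
loan_id=13: ✓ → 2005
loan_id=14: ✗
balance_sum2 = 2332 + 1808 + 2005 = 6145

balance_sum=7865, balance_sum2=6145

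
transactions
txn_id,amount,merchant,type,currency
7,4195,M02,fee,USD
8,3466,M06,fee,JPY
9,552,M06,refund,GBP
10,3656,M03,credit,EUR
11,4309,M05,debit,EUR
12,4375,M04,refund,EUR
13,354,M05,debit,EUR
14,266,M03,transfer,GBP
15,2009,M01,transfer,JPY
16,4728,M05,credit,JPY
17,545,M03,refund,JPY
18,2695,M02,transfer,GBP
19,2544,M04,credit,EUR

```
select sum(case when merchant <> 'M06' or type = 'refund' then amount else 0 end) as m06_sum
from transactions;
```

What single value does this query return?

30228

txn_id=7: ✓ → 4195
txn_id=8: ✗
txn_id=9: ✓ → 552
txn_id=10: ✓ → 3656
txn_id=11: ✓ → 4309
txn_id=12: ✓ → 4375
txn_id=13: ✓ → 354
txn_id=14: ✓ → 266
txn_id=15: ✓ → 2009
txn_id=16: ✓ → 4728
txn_id=17: ✓ → 545
txn_id=18: ✓ → 2695
txn_id=19: ✓ → 2544
m06_sum = 4195 + 552 + 3656 + 4309 + 4375 + 354 + 266 + 2009 + 4728 + 545 + 2695 + 2544 = 30228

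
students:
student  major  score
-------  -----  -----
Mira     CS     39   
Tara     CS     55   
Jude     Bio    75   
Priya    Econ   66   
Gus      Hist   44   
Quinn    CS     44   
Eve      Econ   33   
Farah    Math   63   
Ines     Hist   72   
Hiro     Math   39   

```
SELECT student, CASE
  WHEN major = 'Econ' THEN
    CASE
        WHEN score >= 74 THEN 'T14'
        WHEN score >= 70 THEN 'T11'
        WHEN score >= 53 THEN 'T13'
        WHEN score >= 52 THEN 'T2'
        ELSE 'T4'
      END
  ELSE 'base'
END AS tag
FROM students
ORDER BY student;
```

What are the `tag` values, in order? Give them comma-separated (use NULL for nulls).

T4, base, base, base, base, base, base, T13, base, base

student=Eve: major='Econ' → inner[ELSE] → T4
student=Farah: major='Math' → outer ELSE → base
student=Gus: major='Hist' → outer ELSE → base
student=Hiro: major='Math' → outer ELSE → base
student=Ines: major='Hist' → outer ELSE → base
student=Jude: major='Bio' → outer ELSE → base
student=Mira: major='CS' → outer ELSE → base
student=Priya: major='Econ' → inner[score >= 53] → T13
student=Quinn: major='CS' → outer ELSE → base
student=Tara: major='CS' → outer ELSE → base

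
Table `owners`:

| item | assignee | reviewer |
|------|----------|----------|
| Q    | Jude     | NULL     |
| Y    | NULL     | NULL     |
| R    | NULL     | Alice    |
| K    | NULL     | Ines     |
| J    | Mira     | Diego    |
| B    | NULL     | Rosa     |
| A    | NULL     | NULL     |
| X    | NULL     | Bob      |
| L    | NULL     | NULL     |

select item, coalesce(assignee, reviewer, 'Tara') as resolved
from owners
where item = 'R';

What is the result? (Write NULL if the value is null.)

Alice

item = R: assignee=NULL, reviewer=Alice.
assignee=NULL, reviewer=Alice → Alice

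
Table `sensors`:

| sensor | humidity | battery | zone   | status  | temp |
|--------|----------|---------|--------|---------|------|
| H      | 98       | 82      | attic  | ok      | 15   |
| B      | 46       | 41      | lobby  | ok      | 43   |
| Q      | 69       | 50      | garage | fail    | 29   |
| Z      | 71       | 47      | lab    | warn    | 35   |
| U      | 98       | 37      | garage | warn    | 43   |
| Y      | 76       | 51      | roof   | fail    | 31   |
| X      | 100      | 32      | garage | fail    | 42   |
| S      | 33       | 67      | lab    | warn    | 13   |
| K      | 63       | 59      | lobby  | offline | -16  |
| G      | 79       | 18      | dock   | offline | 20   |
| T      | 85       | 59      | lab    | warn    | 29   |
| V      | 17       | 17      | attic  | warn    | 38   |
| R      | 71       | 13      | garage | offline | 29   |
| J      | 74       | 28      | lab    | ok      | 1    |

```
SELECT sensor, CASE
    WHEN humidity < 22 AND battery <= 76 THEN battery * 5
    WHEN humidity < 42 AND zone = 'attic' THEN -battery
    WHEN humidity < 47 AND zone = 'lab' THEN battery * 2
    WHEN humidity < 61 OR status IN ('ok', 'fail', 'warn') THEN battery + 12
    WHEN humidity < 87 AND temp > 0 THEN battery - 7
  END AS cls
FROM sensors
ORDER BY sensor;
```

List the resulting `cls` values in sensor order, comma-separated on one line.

53, 11, 94, 40, NULL, 62, 6, 134, 71, 49, 85, 44, 63, 59

sensor=B: humidity < 61 OR status IN ('ok', 'fail', 'warn') → 53
sensor=G: humidity < 87 AND temp > 0 → 11
sensor=H: humidity < 61 OR status IN ('ok', 'fail', 'warn') → 94
sensor=J: humidity < 61 OR status IN ('ok', 'fail', 'warn') → 40
sensor=K: (no match → NULL) → NULL
sensor=Q: humidity < 61 OR status IN ('ok', 'fail', 'warn') → 62
sensor=R: humidity < 87 AND temp > 0 → 6
sensor=S: humidity < 47 AND zone = 'lab' → 134
sensor=T: humidity < 61 OR status IN ('ok', 'fail', 'warn') → 71
sensor=U: humidity < 61 OR status IN ('ok', 'fail', 'warn') → 49
sensor=V: humidity < 22 AND battery <= 76 → 85
sensor=X: humidity < 61 OR status IN ('ok', 'fail', 'warn') → 44
sensor=Y: humidity < 61 OR status IN ('ok', 'fail', 'warn') → 63
sensor=Z: humidity < 61 OR status IN ('ok', 'fail', 'warn') → 59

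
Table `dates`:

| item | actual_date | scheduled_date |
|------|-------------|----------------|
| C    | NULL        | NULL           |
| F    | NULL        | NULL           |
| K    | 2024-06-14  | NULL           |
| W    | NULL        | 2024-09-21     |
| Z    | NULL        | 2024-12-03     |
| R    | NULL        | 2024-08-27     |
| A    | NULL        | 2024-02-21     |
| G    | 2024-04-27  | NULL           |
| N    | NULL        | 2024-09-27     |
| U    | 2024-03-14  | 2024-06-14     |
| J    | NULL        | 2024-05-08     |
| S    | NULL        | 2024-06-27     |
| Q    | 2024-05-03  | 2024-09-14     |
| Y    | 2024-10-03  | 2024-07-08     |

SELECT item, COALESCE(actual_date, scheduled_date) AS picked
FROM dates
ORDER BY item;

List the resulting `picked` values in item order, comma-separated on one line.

2024-02-21, NULL, NULL, 2024-04-27, 2024-05-08, 2024-06-14, 2024-09-27, 2024-05-03, 2024-08-27, 2024-06-27, 2024-03-14, 2024-09-21, 2024-10-03, 2024-12-03

item=A: actual_date=NULL, scheduled_date=2024-02-21 → 2024-02-21
item=C: actual_date=NULL, scheduled_date=NULL (all NULL) → NULL
item=F: actual_date=NULL, scheduled_date=NULL (all NULL) → NULL
item=G: actual_date=2024-04-27 → 2024-04-27
item=J: actual_date=NULL, scheduled_date=2024-05-08 → 2024-05-08
item=K: actual_date=2024-06-14 → 2024-06-14
item=N: actual_date=NULL, scheduled_date=2024-09-27 → 2024-09-27
item=Q: actual_date=2024-05-03 → 2024-05-03
item=R: actual_date=NULL, scheduled_date=2024-08-27 → 2024-08-27
item=S: actual_date=NULL, scheduled_date=2024-06-27 → 2024-06-27
item=U: actual_date=2024-03-14 → 2024-03-14
item=W: actual_date=NULL, scheduled_date=2024-09-21 → 2024-09-21
item=Y: actual_date=2024-10-03 → 2024-10-03
item=Z: actual_date=NULL, scheduled_date=2024-12-03 → 2024-12-03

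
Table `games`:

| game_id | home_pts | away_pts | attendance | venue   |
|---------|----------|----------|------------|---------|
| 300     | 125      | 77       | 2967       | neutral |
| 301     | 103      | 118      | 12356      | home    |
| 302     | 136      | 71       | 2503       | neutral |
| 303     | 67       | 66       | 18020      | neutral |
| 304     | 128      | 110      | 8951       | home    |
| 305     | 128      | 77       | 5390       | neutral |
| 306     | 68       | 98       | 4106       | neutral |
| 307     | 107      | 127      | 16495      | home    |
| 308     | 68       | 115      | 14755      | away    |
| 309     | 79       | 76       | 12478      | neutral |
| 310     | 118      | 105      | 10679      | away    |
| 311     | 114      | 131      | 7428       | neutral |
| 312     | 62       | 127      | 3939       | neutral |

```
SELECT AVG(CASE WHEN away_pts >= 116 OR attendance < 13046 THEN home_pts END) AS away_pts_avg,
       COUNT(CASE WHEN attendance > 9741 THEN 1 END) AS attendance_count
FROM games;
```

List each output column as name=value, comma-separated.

[away_pts_avg: away_pts >= 116 OR attendance < 13046]
game_id=300: ✓ → 125
game_id=301: ✓ → 103
game_id=302: ✓ → 136
game_id=303: ✗
game_id=304: ✓ → 128
game_id=305: ✓ → 128
game_id=306: ✓ → 68
game_id=307: ✓ → 107
game_id=308: ✗
game_id=309: ✓ → 79
game_id=310: ✓ → 118
game_id=311: ✓ → 114
game_id=312: ✓ → 62
away_pts_avg = (125 + 103 + 136 + 128 + 128 + 68 + 107 + 79 + 118 + 114 + 62) / 11 = 106.1818181818
—
[attendance_count: attendance > 9741]
game_id=300: ✗
game_id=301: ✓ → 1
game_id=302: ✗
game_id=303: ✓ → 1
game_id=304: ✗
game_id=305: ✗
game_id=306: ✗
game_id=307: ✓ → 1
game_id=308: ✓ → 1
game_id=309: ✓ → 1
game_id=310: ✓ → 1
game_id=311: ✗
game_id=312: ✗
attendance_count = COUNT(1, 1, 1, 1, 1, 1) = 6

away_pts_avg=106.1818181818, attendance_count=6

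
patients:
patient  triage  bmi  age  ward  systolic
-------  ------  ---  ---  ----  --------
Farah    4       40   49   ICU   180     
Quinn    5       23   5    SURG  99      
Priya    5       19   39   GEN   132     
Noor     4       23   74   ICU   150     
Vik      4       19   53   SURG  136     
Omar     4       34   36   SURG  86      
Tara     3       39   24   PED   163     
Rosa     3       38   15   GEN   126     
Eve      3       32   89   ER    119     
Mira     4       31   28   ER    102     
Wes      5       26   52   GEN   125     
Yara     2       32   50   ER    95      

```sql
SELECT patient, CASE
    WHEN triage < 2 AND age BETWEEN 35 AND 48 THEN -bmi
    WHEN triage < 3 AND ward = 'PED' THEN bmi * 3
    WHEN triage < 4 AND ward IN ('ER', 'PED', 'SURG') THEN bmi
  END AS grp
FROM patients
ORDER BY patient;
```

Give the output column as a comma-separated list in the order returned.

32, NULL, NULL, NULL, NULL, NULL, NULL, NULL, 39, NULL, NULL, 32

patient=Eve: triage < 4 AND ward IN ('ER', 'PED', 'SURG') → 32
patient=Farah: (no match → NULL) → NULL
patient=Mira: (no match → NULL) → NULL
patient=Noor: (no match → NULL) → NULL
patient=Omar: (no match → NULL) → NULL
patient=Priya: (no match → NULL) → NULL
patient=Quinn: (no match → NULL) → NULL
patient=Rosa: (no match → NULL) → NULL
patient=Tara: triage < 4 AND ward IN ('ER', 'PED', 'SURG') → 39
patient=Vik: (no match → NULL) → NULL
patient=Wes: (no match → NULL) → NULL
patient=Yara: triage < 4 AND ward IN ('ER', 'PED', 'SURG') → 32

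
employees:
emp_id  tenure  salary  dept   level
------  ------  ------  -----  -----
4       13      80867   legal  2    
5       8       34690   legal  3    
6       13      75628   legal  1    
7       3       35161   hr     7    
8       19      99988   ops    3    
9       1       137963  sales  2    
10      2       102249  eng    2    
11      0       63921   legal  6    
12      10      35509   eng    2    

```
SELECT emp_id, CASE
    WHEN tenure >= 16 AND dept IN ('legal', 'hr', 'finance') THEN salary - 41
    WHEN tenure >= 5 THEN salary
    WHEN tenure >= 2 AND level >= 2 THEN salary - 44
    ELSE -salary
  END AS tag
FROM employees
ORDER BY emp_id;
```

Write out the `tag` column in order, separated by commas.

emp_id=4: tenure >= 5 → 80867
emp_id=5: tenure >= 5 → 34690
emp_id=6: tenure >= 5 → 75628
emp_id=7: tenure >= 2 AND level >= 2 → 35117
emp_id=8: tenure >= 5 → 99988
emp_id=9: ELSE → -137963
emp_id=10: tenure >= 2 AND level >= 2 → 102205
emp_id=11: ELSE → -63921
emp_id=12: tenure >= 5 → 35509

80867, 34690, 75628, 35117, 99988, -137963, 102205, -63921, 35509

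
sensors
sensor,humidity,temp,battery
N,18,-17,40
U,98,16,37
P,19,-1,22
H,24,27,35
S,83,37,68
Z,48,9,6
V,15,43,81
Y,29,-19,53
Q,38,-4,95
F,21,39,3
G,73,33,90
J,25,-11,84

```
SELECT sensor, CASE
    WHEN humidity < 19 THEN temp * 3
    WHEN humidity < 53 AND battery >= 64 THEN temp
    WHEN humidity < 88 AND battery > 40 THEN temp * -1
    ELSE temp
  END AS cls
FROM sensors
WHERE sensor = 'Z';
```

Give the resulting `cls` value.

sensor = Z: humidity=48, temp=9, battery=6.
humidity < 19 → false
humidity < 53 AND battery >= 64 → false
humidity < 88 AND battery > 40 → false
No prior WHEN matched → ELSE → 9

9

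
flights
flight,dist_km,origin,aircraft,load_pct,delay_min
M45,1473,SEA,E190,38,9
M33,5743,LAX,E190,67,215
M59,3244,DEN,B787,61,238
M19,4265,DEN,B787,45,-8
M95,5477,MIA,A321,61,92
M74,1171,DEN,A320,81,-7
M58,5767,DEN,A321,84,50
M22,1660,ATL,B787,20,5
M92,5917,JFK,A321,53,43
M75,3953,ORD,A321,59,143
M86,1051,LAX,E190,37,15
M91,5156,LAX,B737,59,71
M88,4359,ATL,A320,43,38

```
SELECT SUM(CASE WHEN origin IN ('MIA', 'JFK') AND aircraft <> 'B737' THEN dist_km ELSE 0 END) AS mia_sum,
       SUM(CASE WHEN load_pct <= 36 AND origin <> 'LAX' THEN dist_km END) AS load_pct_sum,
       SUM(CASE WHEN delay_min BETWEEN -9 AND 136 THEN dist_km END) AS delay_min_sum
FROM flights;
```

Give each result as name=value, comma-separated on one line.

[mia_sum: origin IN ('MIA', 'JFK') AND aircraft <> 'B737']
flight=M45: ✗
flight=M33: ✗
flight=M59: ✗
flight=M19: ✗
flight=M95: ✓ → 5477
flight=M74: ✗
flight=M58: ✗
flight=M22: ✗
flight=M92: ✓ → 5917
flight=M75: ✗
flight=M86: ✗
flight=M91: ✗
flight=M88: ✗
mia_sum = 5477 + 5917 = 11394
—
[load_pct_sum: load_pct <= 36 AND origin <> 'LAX']
flight=M45: ✗
flight=M33: ✗
flight=M59: ✗
flight=M19: ✗
flight=M95: ✗
flight=M74: ✗
flight=M58: ✗
flight=M22: ✓ → 1660
flight=M92: ✗
flight=M75: ✗
flight=M86: ✗
flight=M91: ✗
flight=M88: ✗
load_pct_sum = 1660
—
[delay_min_sum: delay_min BETWEEN -9 AND 136]
flight=M45: ✓ → 1473
flight=M33: ✗
flight=M59: ✗
flight=M19: ✓ → 4265
flight=M95: ✓ → 5477
flight=M74: ✓ → 1171
flight=M58: ✓ → 5767
flight=M22: ✓ → 1660
flight=M92: ✓ → 5917
flight=M75: ✗
flight=M86: ✓ → 1051
flight=M91: ✓ → 5156
flight=M88: ✓ → 4359
delay_min_sum = 1473 + 4265 + 5477 + 1171 + 5767 + 1660 + 5917 + 1051 + 5156 + 4359 = 36296

mia_sum=11394, load_pct_sum=1660, delay_min_sum=36296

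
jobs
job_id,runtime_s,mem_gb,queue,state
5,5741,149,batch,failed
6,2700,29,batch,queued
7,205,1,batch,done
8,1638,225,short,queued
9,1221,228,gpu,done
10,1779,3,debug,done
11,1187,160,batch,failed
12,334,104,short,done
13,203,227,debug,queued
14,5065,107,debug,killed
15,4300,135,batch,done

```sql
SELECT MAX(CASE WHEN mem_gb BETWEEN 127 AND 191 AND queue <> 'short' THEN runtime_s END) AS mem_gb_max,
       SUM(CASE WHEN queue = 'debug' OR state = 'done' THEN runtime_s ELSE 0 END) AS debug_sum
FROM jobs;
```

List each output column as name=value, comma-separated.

[mem_gb_max: mem_gb BETWEEN 127 AND 191 AND queue <> 'short']
job_id=5: ✓ → 5741
job_id=6: ✗
job_id=7: ✗
job_id=8: ✗
job_id=9: ✗
job_id=10: ✗
job_id=11: ✓ → 1187
job_id=12: ✗
job_id=13: ✗
job_id=14: ✗
job_id=15: ✓ → 4300
mem_gb_max = MAX(5741, 1187, 4300) = 5741
—
[debug_sum: queue = 'debug' OR state = 'done']
job_id=5: ✗
job_id=6: ✗
job_id=7: ✓ → 205
job_id=8: ✗
job_id=9: ✓ → 1221
job_id=10: ✓ → 1779
job_id=11: ✗
job_id=12: ✓ → 334
job_id=13: ✓ → 203
job_id=14: ✓ → 5065
job_id=15: ✓ → 4300
debug_sum = 205 + 1221 + 1779 + 334 + 203 + 5065 + 4300 = 13107

mem_gb_max=5741, debug_sum=13107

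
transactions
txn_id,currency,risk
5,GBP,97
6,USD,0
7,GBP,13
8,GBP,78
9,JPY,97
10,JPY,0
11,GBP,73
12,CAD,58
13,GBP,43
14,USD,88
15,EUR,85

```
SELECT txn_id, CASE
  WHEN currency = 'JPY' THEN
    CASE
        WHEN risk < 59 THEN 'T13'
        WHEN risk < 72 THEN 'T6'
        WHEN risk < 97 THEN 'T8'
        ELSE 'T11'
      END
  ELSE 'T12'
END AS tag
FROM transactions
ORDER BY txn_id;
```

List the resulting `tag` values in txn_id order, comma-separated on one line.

T12, T12, T12, T12, T11, T13, T12, T12, T12, T12, T12

txn_id=5: currency='GBP' → outer ELSE → T12
txn_id=6: currency='USD' → outer ELSE → T12
txn_id=7: currency='GBP' → outer ELSE → T12
txn_id=8: currency='GBP' → outer ELSE → T12
txn_id=9: currency='JPY' → inner[ELSE] → T11
txn_id=10: currency='JPY' → inner[risk < 59] → T13
txn_id=11: currency='GBP' → outer ELSE → T12
txn_id=12: currency='CAD' → outer ELSE → T12
txn_id=13: currency='GBP' → outer ELSE → T12
txn_id=14: currency='USD' → outer ELSE → T12
txn_id=15: currency='EUR' → outer ELSE → T12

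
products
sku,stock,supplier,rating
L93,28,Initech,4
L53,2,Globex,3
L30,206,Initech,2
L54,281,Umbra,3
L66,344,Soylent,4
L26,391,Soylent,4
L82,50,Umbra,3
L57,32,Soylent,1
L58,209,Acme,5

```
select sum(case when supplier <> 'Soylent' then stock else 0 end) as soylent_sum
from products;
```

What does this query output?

sku=L93: ✓ → 28
sku=L53: ✓ → 2
sku=L30: ✓ → 206
sku=L54: ✓ → 281
sku=L66: ✗
sku=L26: ✗
sku=L82: ✓ → 50
sku=L57: ✗
sku=L58: ✓ → 209
soylent_sum = 28 + 2 + 206 + 281 + 50 + 209 = 776

776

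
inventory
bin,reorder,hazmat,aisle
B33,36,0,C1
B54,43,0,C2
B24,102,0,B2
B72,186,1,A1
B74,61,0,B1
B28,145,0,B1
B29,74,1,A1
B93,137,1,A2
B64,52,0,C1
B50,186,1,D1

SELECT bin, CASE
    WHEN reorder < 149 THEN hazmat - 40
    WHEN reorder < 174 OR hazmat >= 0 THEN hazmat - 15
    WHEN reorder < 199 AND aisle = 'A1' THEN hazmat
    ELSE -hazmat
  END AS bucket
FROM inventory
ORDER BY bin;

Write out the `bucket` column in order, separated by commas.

bin=B24: reorder < 149 → -40
bin=B28: reorder < 149 → -40
bin=B29: reorder < 149 → -39
bin=B33: reorder < 149 → -40
bin=B50: reorder < 174 OR hazmat >= 0 → -14
bin=B54: reorder < 149 → -40
bin=B64: reorder < 149 → -40
bin=B72: reorder < 174 OR hazmat >= 0 → -14
bin=B74: reorder < 149 → -40
bin=B93: reorder < 149 → -39

-40, -40, -39, -40, -14, -40, -40, -14, -40, -39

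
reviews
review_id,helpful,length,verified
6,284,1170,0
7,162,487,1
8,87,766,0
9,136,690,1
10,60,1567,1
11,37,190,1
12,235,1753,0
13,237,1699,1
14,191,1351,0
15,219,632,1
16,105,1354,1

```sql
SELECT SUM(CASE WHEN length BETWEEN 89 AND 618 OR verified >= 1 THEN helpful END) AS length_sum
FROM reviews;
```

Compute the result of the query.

956

review_id=6: ✗
review_id=7: ✓ → 162
review_id=8: ✗
review_id=9: ✓ → 136
review_id=10: ✓ → 60
review_id=11: ✓ → 37
review_id=12: ✗
review_id=13: ✓ → 237
review_id=14: ✗
review_id=15: ✓ → 219
review_id=16: ✓ → 105
length_sum = 162 + 136 + 60 + 37 + 237 + 219 + 105 = 956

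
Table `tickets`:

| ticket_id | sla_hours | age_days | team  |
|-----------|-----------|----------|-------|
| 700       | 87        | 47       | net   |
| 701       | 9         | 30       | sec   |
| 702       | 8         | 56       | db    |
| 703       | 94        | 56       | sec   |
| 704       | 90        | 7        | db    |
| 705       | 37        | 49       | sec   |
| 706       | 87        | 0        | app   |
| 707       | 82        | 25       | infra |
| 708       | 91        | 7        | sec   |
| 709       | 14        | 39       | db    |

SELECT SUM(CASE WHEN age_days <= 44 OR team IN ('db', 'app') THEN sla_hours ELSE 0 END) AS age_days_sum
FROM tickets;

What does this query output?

ticket_id=700: ✗
ticket_id=701: ✓ → 9
ticket_id=702: ✓ → 8
ticket_id=703: ✗
ticket_id=704: ✓ → 90
ticket_id=705: ✗
ticket_id=706: ✓ → 87
ticket_id=707: ✓ → 82
ticket_id=708: ✓ → 91
ticket_id=709: ✓ → 14
age_days_sum = 9 + 8 + 90 + 87 + 82 + 91 + 14 = 381

381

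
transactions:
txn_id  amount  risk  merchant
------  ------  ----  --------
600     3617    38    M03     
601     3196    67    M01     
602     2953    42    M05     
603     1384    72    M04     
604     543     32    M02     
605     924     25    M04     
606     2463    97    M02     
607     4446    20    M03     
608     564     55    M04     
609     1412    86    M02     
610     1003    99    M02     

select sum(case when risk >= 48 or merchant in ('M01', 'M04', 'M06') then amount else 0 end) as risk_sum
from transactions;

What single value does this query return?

txn_id=600: ✗
txn_id=601: ✓ → 3196
txn_id=602: ✗
txn_id=603: ✓ → 1384
txn_id=604: ✗
txn_id=605: ✓ → 924
txn_id=606: ✓ → 2463
txn_id=607: ✗
txn_id=608: ✓ → 564
txn_id=609: ✓ → 1412
txn_id=610: ✓ → 1003
risk_sum = 3196 + 1384 + 924 + 2463 + 564 + 1412 + 1003 = 10946

10946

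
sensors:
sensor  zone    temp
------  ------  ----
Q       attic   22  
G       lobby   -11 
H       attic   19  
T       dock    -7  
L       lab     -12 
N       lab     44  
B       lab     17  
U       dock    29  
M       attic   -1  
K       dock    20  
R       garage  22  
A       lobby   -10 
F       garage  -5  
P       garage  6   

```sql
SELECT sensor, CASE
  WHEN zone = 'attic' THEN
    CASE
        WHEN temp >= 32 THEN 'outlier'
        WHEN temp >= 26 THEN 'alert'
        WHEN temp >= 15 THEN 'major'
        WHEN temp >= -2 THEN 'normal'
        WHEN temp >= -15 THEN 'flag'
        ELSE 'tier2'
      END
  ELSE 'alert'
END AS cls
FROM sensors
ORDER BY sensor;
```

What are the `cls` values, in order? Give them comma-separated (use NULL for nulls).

sensor=A: zone='lobby' → outer ELSE → alert
sensor=B: zone='lab' → outer ELSE → alert
sensor=F: zone='garage' → outer ELSE → alert
sensor=G: zone='lobby' → outer ELSE → alert
sensor=H: zone='attic' → inner[temp >= 15] → major
sensor=K: zone='dock' → outer ELSE → alert
sensor=L: zone='lab' → outer ELSE → alert
sensor=M: zone='attic' → inner[temp >= -2] → normal
sensor=N: zone='lab' → outer ELSE → alert
sensor=P: zone='garage' → outer ELSE → alert
sensor=Q: zone='attic' → inner[temp >= 15] → major
sensor=R: zone='garage' → outer ELSE → alert
sensor=T: zone='dock' → outer ELSE → alert
sensor=U: zone='dock' → outer ELSE → alert

alert, alert, alert, alert, major, alert, alert, normal, alert, alert, major, alert, alert, alert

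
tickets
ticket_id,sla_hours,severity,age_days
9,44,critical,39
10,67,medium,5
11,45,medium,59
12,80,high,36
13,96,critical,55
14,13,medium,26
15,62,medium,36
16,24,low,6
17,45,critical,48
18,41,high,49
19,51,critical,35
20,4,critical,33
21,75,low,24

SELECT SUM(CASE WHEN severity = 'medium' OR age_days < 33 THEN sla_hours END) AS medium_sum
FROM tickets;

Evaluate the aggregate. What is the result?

286

ticket_id=9: ✗
ticket_id=10: ✓ → 67
ticket_id=11: ✓ → 45
ticket_id=12: ✗
ticket_id=13: ✗
ticket_id=14: ✓ → 13
ticket_id=15: ✓ → 62
ticket_id=16: ✓ → 24
ticket_id=17: ✗
ticket_id=18: ✗
ticket_id=19: ✗
ticket_id=20: ✗
ticket_id=21: ✓ → 75
medium_sum = 67 + 45 + 13 + 62 + 24 + 75 = 286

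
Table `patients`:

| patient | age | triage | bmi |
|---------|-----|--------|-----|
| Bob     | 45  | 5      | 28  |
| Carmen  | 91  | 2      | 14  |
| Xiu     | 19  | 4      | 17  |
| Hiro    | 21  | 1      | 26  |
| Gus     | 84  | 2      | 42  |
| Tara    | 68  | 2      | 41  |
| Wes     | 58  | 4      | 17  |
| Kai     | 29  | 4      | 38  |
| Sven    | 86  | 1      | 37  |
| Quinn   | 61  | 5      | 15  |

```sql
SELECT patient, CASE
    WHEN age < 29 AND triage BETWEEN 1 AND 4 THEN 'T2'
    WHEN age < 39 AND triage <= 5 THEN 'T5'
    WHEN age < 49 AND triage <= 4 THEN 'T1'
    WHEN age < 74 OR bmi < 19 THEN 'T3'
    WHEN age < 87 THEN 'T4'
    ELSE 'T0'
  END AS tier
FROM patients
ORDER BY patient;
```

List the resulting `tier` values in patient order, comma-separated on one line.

T3, T3, T4, T2, T5, T3, T4, T3, T3, T2

patient=Bob: age < 74 OR bmi < 19 → T3
patient=Carmen: age < 74 OR bmi < 19 → T3
patient=Gus: age < 87 → T4
patient=Hiro: age < 29 AND triage BETWEEN 1 AND 4 → T2
patient=Kai: age < 39 AND triage <= 5 → T5
patient=Quinn: age < 74 OR bmi < 19 → T3
patient=Sven: age < 87 → T4
patient=Tara: age < 74 OR bmi < 19 → T3
patient=Wes: age < 74 OR bmi < 19 → T3
patient=Xiu: age < 29 AND triage BETWEEN 1 AND 4 → T2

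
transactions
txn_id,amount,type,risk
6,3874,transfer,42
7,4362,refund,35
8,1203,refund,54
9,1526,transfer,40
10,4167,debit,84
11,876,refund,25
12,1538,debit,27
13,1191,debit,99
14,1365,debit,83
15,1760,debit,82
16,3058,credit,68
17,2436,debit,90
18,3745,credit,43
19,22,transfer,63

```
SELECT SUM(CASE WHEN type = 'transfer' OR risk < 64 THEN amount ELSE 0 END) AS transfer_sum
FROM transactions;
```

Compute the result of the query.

17146

txn_id=6: ✓ → 3874
txn_id=7: ✓ → 4362
txn_id=8: ✓ → 1203
txn_id=9: ✓ → 1526
txn_id=10: ✗
txn_id=11: ✓ → 876
txn_id=12: ✓ → 1538
txn_id=13: ✗
txn_id=14: ✗
txn_id=15: ✗
txn_id=16: ✗
txn_id=17: ✗
txn_id=18: ✓ → 3745
txn_id=19: ✓ → 22
transfer_sum = 3874 + 4362 + 1203 + 1526 + 876 + 1538 + 3745 + 22 = 17146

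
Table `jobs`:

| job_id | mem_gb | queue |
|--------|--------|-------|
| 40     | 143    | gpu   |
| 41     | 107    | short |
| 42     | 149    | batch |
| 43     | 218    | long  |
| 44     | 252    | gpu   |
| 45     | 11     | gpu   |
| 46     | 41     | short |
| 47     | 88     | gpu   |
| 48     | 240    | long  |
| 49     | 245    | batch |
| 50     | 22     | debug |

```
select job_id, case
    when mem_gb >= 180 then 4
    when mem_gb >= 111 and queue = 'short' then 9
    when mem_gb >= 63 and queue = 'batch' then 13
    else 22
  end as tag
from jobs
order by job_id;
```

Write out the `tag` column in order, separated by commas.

22, 22, 13, 4, 4, 22, 22, 22, 4, 4, 22

job_id=40: ELSE → 22
job_id=41: ELSE → 22
job_id=42: mem_gb >= 63 and queue = 'batch' → 13
job_id=43: mem_gb >= 180 → 4
job_id=44: mem_gb >= 180 → 4
job_id=45: ELSE → 22
job_id=46: ELSE → 22
job_id=47: ELSE → 22
job_id=48: mem_gb >= 180 → 4
job_id=49: mem_gb >= 180 → 4
job_id=50: ELSE → 22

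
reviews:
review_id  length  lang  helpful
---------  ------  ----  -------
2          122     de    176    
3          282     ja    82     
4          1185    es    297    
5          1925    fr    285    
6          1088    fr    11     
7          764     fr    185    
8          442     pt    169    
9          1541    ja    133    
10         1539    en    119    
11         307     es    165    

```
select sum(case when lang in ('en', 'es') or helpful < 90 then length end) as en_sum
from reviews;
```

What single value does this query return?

4401

review_id=2: ✗
review_id=3: ✓ → 282
review_id=4: ✓ → 1185
review_id=5: ✗
review_id=6: ✓ → 1088
review_id=7: ✗
review_id=8: ✗
review_id=9: ✗
review_id=10: ✓ → 1539
review_id=11: ✓ → 307
en_sum = 282 + 1185 + 1088 + 1539 + 307 = 4401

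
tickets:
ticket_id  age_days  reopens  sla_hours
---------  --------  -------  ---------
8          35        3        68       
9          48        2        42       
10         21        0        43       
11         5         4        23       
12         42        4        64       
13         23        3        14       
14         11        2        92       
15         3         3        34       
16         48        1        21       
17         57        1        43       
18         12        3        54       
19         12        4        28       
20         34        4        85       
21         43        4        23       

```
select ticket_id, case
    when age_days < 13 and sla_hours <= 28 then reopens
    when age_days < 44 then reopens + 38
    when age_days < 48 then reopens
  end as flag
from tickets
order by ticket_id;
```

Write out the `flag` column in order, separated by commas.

ticket_id=8: age_days < 44 → 41
ticket_id=9: (no match → NULL) → NULL
ticket_id=10: age_days < 44 → 38
ticket_id=11: age_days < 13 and sla_hours <= 28 → 4
ticket_id=12: age_days < 44 → 42
ticket_id=13: age_days < 44 → 41
ticket_id=14: age_days < 44 → 40
ticket_id=15: age_days < 44 → 41
ticket_id=16: (no match → NULL) → NULL
ticket_id=17: (no match → NULL) → NULL
ticket_id=18: age_days < 44 → 41
ticket_id=19: age_days < 13 and sla_hours <= 28 → 4
ticket_id=20: age_days < 44 → 42
ticket_id=21: age_days < 44 → 42

41, NULL, 38, 4, 42, 41, 40, 41, NULL, NULL, 41, 4, 42, 42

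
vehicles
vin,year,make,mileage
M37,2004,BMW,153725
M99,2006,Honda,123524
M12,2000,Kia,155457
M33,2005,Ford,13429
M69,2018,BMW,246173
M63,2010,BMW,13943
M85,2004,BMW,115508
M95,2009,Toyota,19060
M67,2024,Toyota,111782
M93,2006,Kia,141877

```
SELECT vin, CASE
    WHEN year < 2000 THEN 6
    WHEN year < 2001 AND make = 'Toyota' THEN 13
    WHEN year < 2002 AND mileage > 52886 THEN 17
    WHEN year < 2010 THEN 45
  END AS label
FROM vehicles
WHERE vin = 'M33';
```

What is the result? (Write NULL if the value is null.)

45

vin = M33: year=2005, make=Ford, mileage=13429.
year < 2000 → false
year < 2001 AND make = 'Toyota' → false
year < 2002 AND mileage > 52886 → false
year < 2010 → true → 45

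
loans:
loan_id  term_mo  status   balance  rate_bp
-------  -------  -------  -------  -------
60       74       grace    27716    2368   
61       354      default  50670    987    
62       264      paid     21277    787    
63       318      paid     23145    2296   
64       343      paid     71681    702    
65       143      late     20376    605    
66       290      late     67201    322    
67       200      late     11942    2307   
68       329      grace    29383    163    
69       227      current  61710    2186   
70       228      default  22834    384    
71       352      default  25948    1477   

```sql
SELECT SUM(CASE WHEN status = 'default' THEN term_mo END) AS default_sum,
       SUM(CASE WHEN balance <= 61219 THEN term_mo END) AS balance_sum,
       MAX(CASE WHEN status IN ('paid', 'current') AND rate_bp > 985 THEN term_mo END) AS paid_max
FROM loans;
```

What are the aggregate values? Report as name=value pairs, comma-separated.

default_sum=934, balance_sum=2262, paid_max=318

[default_sum: status = 'default']
loan_id=60: ✗
loan_id=61: ✓ → 354
loan_id=62: ✗
loan_id=63: ✗
loan_id=64: ✗
loan_id=65: ✗
loan_id=66: ✗
loan_id=67: ✗
loan_id=68: ✗
loan_id=69: ✗
loan_id=70: ✓ → 228
loan_id=71: ✓ → 352
default_sum = 354 + 228 + 352 = 934
—
[balance_sum: balance <= 61219]
loan_id=60: ✓ → 74
loan_id=61: ✓ → 354
loan_id=62: ✓ → 264
loan_id=63: ✓ → 318
loan_id=64: ✗
loan_id=65: ✓ → 143
loan_id=66: ✗
loan_id=67: ✓ → 200
loan_id=68: ✓ → 329
loan_id=69: ✗
loan_id=70: ✓ → 228
loan_id=71: ✓ → 352
balance_sum = 74 + 354 + 264 + 318 + 143 + 200 + 329 + 228 + 352 = 2262
—
[paid_max: status IN ('paid', 'current') AND rate_bp > 985]
loan_id=60: ✗
loan_id=61: ✗
loan_id=62: ✗
loan_id=63: ✓ → 318
loan_id=64: ✗
loan_id=65: ✗
loan_id=66: ✗
loan_id=67: ✗
loan_id=68: ✗
loan_id=69: ✓ → 227
loan_id=70: ✗
loan_id=71: ✗
paid_max = MAX(318, 227) = 318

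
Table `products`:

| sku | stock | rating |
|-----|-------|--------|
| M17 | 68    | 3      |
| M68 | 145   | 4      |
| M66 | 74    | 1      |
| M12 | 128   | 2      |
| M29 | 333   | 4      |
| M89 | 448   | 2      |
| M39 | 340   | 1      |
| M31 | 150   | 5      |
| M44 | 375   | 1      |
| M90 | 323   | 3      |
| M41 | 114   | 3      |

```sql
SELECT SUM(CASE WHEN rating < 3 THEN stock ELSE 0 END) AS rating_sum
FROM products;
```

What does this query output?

1365

sku=M17: ✗
sku=M68: ✗
sku=M66: ✓ → 74
sku=M12: ✓ → 128
sku=M29: ✗
sku=M89: ✓ → 448
sku=M39: ✓ → 340
sku=M31: ✗
sku=M44: ✓ → 375
sku=M90: ✗
sku=M41: ✗
rating_sum = 74 + 128 + 448 + 340 + 375 = 1365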